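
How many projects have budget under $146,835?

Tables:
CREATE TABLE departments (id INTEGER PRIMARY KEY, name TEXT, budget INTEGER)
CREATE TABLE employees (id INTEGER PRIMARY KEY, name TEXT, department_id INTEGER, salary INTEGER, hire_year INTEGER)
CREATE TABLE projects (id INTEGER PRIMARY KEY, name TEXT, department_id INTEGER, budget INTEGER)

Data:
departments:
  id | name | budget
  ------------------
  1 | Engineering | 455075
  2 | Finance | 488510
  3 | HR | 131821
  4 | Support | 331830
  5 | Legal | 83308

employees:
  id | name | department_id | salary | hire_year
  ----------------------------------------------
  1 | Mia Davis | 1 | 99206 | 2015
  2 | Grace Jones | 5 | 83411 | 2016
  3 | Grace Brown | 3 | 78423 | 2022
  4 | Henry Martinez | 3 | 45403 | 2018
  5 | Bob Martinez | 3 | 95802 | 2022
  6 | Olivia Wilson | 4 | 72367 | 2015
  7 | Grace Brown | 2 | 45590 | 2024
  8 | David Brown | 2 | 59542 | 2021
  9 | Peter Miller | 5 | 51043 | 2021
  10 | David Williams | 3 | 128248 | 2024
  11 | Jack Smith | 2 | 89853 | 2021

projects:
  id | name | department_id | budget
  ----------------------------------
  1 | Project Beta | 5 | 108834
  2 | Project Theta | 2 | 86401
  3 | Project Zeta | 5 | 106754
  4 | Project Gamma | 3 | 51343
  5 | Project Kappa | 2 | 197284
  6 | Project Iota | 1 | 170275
SELECT COUNT(*) FROM projects WHERE budget < 146835

Execution result:
4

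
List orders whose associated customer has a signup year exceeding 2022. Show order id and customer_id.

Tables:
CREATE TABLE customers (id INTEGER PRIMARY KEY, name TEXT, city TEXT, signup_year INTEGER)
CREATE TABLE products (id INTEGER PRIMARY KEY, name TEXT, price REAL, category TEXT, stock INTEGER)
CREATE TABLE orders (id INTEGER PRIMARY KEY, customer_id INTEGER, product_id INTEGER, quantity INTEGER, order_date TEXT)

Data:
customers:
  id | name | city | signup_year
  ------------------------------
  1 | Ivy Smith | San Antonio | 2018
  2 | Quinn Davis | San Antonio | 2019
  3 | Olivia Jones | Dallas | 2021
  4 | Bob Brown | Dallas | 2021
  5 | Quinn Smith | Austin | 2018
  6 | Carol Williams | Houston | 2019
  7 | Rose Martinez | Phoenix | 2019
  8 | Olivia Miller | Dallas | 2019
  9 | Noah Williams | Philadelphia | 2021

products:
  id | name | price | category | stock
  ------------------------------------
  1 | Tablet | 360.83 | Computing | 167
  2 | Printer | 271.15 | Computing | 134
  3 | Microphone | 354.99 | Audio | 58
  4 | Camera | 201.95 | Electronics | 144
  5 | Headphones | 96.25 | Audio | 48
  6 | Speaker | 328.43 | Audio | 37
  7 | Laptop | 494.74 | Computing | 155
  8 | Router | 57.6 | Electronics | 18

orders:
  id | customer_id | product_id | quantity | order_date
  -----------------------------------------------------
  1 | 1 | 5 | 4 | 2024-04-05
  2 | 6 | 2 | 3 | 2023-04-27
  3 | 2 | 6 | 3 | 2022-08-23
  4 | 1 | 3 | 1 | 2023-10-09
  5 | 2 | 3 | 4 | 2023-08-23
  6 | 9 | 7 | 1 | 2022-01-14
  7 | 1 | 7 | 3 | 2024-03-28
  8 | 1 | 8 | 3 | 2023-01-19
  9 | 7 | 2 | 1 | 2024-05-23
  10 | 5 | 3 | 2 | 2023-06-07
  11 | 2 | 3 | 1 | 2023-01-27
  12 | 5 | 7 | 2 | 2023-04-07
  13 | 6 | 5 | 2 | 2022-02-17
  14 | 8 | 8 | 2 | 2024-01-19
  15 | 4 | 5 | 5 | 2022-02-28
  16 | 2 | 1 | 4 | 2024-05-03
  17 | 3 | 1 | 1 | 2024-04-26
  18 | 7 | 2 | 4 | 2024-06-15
SELECT id, customer_id FROM orders WHERE customer_id IN (SELECT id FROM customers WHERE signup_year > 2022)

Execution result:
(no rows)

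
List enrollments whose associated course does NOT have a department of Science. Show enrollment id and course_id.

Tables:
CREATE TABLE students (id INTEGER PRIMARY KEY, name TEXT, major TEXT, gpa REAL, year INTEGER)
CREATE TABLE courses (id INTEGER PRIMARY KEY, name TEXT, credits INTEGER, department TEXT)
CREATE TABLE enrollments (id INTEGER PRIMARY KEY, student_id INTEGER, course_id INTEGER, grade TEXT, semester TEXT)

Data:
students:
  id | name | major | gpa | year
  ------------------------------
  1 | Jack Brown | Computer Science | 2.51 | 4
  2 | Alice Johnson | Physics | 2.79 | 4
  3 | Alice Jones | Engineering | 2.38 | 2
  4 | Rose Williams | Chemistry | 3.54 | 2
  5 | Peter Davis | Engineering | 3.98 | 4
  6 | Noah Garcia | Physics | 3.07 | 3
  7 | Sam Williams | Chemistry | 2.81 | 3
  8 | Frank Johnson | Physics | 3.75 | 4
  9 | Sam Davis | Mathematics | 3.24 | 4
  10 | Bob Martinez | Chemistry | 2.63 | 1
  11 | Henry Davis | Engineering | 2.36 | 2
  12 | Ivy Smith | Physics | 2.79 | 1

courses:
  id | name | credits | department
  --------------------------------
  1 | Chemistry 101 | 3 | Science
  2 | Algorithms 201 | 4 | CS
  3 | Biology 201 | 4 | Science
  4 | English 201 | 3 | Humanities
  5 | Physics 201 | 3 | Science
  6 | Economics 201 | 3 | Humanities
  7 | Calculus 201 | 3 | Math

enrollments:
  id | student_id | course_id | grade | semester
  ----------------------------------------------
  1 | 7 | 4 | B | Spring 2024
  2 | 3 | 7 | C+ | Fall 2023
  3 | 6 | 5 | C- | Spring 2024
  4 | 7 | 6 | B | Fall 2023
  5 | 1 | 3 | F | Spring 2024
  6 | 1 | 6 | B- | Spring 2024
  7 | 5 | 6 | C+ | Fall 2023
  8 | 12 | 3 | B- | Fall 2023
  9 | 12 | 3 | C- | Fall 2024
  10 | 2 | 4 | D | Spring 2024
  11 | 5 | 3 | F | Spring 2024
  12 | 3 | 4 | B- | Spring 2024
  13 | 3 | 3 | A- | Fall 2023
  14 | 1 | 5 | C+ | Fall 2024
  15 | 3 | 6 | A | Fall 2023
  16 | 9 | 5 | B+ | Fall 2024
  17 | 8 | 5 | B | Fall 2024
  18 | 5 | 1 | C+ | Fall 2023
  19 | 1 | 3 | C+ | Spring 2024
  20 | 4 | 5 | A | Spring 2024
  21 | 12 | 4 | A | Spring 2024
SELECT id, course_id FROM enrollments WHERE course_id NOT IN (SELECT id FROM courses WHERE department = 'Science')

Execution result:
id | course_id
1 | 4
2 | 7
4 | 6
6 | 6
7 | 6
10 | 4
12 | 4
15 | 6
21 | 4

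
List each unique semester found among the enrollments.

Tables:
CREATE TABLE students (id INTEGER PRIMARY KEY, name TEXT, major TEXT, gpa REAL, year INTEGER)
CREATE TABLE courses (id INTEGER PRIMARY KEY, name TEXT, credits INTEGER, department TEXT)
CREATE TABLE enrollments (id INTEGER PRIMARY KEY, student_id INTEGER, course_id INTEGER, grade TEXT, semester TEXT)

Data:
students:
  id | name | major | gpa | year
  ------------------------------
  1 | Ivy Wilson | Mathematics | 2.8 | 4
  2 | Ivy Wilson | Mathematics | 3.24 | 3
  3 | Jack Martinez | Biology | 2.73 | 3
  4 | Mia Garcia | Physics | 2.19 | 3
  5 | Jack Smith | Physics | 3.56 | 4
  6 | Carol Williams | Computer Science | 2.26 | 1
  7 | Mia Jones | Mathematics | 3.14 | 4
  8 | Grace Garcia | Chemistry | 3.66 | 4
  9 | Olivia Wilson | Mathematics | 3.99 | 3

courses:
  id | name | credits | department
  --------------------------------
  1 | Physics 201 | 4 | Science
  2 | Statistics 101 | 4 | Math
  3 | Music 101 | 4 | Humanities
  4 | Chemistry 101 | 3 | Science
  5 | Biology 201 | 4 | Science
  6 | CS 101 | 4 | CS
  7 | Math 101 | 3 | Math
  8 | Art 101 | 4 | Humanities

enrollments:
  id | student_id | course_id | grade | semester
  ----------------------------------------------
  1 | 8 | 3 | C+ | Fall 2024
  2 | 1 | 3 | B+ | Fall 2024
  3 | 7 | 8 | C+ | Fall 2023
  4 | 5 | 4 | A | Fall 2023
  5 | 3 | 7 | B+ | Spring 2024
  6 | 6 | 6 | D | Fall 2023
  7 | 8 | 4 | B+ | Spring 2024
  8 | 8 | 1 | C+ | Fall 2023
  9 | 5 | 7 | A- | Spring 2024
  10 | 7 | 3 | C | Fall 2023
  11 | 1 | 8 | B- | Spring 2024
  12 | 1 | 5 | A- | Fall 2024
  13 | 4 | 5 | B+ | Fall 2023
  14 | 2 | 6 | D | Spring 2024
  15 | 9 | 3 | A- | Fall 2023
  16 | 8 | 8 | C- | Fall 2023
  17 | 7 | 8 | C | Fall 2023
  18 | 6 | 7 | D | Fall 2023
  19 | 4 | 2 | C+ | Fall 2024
SELECT DISTINCT semester FROM enrollments

Execution result:
semester
Fall 2024
Fall 2023
Spring 2024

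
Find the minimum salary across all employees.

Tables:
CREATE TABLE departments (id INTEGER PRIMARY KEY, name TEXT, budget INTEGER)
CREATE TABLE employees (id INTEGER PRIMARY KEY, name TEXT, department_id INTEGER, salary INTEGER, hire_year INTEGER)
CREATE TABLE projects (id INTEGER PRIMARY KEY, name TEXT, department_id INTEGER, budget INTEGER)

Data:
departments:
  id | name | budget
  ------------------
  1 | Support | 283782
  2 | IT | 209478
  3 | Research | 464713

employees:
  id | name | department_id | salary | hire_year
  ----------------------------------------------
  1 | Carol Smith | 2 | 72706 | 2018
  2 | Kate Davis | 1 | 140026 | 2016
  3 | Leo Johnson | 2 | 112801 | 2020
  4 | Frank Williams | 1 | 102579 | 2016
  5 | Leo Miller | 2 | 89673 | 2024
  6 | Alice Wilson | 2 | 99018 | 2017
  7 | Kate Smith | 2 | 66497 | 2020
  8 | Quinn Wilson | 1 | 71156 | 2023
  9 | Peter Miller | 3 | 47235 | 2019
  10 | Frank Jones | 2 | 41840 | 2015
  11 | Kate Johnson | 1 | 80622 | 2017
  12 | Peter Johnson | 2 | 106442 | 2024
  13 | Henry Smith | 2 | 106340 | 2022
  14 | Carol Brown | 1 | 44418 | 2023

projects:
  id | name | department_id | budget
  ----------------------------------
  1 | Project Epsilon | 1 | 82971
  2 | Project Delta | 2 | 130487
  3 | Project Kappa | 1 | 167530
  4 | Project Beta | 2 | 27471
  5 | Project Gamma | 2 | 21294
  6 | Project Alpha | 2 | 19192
SELECT MIN(salary) FROM employees

Execution result:
41840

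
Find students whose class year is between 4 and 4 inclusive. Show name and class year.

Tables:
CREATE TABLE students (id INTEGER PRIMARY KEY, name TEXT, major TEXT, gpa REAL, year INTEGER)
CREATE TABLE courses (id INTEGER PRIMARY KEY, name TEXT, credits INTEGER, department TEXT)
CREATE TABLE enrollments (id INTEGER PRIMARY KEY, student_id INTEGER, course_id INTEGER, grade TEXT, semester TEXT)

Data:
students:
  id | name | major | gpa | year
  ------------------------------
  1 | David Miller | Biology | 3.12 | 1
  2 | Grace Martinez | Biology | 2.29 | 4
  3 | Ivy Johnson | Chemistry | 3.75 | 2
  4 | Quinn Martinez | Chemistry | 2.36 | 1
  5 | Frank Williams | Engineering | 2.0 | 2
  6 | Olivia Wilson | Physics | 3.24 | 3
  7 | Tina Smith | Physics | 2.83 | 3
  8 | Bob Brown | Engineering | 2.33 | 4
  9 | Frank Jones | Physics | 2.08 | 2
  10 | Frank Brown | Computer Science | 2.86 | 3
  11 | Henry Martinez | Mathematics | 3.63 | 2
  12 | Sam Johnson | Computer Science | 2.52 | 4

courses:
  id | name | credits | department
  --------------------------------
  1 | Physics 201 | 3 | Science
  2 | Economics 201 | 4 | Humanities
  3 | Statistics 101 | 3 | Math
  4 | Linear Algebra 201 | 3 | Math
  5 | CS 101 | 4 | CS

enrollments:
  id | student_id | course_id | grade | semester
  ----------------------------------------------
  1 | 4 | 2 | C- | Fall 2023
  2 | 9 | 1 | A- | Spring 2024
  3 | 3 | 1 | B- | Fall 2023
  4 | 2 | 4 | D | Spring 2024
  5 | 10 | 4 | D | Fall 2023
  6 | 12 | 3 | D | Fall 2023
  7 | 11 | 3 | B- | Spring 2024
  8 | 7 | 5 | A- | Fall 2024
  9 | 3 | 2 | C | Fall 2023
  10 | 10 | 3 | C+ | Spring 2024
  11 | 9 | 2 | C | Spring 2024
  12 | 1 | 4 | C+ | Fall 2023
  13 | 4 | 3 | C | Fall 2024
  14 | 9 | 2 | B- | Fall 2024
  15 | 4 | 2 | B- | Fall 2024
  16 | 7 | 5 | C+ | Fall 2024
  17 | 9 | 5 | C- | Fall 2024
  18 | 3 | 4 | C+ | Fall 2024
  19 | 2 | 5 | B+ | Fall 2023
SELECT name, year FROM students WHERE year BETWEEN 4 AND 4

Execution result:
name | year
Grace Martinez | 4
Bob Brown | 4
Sam Johnson | 4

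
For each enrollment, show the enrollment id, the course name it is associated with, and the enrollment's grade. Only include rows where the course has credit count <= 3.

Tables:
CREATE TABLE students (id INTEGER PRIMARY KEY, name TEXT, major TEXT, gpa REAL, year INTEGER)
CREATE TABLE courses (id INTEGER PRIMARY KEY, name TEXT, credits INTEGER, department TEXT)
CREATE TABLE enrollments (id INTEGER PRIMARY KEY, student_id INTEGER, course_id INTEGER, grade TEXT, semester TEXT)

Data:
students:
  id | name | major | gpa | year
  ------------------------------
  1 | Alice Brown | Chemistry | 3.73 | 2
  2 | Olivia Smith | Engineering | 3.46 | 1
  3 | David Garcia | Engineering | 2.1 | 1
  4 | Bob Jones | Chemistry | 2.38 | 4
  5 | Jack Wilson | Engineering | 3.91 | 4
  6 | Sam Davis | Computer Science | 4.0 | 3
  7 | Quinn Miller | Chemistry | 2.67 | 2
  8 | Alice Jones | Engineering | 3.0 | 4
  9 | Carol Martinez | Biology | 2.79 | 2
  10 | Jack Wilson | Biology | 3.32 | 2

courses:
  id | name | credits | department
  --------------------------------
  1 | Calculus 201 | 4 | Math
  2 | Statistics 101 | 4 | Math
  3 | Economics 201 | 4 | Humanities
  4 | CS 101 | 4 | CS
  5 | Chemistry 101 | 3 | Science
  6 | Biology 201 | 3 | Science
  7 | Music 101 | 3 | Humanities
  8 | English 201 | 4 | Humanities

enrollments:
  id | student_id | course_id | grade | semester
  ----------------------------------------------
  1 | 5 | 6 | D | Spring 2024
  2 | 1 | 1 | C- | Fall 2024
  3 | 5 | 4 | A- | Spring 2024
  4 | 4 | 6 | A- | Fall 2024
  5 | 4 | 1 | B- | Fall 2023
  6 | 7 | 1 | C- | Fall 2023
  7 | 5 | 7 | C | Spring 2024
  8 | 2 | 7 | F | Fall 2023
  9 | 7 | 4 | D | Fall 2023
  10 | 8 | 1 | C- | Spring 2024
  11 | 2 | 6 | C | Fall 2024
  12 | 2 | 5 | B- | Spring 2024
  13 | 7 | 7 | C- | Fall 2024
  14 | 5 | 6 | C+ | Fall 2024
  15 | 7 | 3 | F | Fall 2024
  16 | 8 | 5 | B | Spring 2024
SELECT c.id, p.name AS course, c.grade FROM enrollments c JOIN courses p ON c.course_id = p.id WHERE p.credits <= 3

Execution result:
id | course | grade
1 | Biology 201 | D
4 | Biology 201 | A-
7 | Music 101 | C
8 | Music 101 | F
11 | Biology 201 | C
12 | Chemistry 101 | B-
13 | Music 101 | C-
14 | Biology 201 | C+
16 | Chemistry 101 | B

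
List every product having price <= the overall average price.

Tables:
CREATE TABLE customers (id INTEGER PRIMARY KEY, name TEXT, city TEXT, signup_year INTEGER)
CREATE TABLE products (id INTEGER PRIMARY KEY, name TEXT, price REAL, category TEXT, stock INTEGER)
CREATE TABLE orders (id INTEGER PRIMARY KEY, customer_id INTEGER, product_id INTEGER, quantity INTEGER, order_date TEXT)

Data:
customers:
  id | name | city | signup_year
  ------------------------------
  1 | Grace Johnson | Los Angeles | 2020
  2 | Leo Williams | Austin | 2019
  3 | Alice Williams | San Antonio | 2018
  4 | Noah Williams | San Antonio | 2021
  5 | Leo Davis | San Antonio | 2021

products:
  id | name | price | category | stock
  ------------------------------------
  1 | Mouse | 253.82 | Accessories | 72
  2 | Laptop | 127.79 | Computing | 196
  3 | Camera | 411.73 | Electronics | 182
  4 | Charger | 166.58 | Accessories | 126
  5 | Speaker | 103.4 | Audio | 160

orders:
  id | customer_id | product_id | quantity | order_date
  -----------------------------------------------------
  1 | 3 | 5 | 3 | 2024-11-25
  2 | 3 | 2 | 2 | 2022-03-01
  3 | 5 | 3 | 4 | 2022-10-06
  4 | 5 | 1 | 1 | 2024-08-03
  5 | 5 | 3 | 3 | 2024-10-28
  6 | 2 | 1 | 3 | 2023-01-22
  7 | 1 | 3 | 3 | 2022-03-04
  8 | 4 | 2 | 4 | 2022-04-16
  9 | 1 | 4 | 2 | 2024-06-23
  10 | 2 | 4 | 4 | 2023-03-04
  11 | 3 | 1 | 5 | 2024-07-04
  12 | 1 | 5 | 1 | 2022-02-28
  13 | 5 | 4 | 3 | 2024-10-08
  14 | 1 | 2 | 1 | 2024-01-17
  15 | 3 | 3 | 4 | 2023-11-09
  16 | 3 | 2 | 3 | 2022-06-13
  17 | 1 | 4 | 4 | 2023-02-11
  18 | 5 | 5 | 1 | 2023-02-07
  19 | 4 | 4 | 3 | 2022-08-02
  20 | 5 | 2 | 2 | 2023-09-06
SELECT name, price FROM products WHERE price <= (SELECT AVG(price) FROM products)

Execution result:
name | price
Laptop | 127.79
Charger | 166.58
Speaker | 103.40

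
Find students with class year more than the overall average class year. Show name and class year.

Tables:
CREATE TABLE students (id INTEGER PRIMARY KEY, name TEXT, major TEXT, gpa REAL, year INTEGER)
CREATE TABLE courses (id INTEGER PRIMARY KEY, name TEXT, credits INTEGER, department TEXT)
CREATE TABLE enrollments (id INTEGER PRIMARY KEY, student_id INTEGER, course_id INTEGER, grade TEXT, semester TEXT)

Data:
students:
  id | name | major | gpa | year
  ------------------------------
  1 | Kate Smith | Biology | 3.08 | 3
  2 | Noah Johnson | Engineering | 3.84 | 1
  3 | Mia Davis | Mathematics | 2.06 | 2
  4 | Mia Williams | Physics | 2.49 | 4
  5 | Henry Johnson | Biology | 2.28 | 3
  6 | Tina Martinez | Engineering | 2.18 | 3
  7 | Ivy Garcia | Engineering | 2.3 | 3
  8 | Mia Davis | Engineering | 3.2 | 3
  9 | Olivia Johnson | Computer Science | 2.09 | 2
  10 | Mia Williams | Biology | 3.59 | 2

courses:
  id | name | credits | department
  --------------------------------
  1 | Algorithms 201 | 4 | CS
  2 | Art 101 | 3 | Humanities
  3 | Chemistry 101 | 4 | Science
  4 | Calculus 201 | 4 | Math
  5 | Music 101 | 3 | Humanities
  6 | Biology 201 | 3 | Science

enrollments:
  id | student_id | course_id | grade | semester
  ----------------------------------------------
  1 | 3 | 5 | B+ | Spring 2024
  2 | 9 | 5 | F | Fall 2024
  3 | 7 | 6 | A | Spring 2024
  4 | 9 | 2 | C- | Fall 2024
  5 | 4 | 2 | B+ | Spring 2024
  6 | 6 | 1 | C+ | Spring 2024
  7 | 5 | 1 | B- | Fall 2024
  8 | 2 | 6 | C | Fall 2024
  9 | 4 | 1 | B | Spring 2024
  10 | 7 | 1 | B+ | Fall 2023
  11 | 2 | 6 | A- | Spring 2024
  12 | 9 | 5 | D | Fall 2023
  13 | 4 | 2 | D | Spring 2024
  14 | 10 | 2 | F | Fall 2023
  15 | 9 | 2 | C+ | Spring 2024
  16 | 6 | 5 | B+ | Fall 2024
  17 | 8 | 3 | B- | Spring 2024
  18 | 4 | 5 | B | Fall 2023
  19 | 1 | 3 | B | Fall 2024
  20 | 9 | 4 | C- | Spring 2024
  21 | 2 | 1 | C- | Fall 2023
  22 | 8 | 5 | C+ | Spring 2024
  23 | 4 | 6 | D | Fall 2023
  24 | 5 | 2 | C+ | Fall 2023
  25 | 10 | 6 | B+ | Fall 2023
SELECT name, year FROM students WHERE year > (SELECT AVG(year) FROM students)

Execution result:
name | year
Kate Smith | 3
Mia Williams | 4
Henry Johnson | 3
Tina Martinez | 3
Ivy Garcia | 3
Mia Davis | 3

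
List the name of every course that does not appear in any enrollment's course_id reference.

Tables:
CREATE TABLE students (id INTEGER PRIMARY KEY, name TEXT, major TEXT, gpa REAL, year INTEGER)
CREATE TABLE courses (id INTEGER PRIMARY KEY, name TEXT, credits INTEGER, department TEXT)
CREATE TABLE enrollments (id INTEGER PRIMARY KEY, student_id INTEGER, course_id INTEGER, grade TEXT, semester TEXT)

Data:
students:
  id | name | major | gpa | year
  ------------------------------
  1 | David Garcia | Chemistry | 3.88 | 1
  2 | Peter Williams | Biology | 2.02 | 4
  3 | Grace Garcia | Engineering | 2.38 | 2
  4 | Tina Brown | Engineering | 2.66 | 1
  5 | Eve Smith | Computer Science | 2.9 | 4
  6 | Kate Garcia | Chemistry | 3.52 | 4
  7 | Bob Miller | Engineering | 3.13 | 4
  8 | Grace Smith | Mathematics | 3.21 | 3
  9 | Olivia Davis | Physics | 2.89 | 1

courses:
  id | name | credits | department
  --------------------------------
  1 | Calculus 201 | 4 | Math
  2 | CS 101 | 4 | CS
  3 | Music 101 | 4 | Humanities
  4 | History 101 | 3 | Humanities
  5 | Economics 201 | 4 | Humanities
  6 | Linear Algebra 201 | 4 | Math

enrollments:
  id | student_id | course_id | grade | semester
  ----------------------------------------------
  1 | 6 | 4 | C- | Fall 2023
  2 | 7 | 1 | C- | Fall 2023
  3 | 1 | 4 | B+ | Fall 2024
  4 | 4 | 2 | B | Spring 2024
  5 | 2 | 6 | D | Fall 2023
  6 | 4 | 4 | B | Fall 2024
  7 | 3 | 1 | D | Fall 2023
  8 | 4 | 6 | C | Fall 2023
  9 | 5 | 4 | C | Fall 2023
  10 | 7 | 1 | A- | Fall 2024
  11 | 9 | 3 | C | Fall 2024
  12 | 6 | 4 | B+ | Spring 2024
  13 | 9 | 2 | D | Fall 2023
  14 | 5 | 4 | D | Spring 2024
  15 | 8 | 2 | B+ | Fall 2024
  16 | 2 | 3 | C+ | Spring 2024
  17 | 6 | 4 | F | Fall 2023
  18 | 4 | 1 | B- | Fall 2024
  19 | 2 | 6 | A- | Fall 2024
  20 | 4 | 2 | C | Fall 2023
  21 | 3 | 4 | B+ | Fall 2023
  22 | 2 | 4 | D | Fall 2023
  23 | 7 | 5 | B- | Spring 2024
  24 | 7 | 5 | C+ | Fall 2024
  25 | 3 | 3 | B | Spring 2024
SELECT p.name FROM courses p LEFT JOIN enrollments c ON c.course_id = p.id WHERE c.id IS NULL

Execution result:
(no rows)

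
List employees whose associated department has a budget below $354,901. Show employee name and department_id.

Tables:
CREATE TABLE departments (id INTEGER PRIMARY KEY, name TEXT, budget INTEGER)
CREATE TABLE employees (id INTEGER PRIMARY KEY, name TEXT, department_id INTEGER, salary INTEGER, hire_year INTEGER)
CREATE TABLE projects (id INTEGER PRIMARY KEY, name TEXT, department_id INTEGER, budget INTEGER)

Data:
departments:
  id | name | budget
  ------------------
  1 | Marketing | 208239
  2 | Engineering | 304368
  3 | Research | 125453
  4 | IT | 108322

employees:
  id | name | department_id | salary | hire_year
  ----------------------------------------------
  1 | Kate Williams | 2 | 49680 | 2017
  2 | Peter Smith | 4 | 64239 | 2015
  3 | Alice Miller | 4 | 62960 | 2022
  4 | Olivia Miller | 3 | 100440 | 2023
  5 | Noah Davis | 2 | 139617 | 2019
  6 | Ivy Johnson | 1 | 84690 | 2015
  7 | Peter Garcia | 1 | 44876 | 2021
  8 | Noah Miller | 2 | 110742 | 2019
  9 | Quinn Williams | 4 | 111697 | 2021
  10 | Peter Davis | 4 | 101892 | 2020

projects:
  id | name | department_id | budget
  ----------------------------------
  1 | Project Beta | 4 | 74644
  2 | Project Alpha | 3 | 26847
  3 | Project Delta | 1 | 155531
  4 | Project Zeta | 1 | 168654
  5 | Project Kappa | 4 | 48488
SELECT name, department_id FROM employees WHERE department_id IN (SELECT id FROM departments WHERE budget < 354901)

Execution result:
name | department_id
Kate Williams | 2
Peter Smith | 4
Alice Miller | 4
Olivia Miller | 3
Noah Davis | 2
Ivy Johnson | 1
Peter Garcia | 1
Noah Miller | 2
Quinn Williams | 4
Peter Davis | 4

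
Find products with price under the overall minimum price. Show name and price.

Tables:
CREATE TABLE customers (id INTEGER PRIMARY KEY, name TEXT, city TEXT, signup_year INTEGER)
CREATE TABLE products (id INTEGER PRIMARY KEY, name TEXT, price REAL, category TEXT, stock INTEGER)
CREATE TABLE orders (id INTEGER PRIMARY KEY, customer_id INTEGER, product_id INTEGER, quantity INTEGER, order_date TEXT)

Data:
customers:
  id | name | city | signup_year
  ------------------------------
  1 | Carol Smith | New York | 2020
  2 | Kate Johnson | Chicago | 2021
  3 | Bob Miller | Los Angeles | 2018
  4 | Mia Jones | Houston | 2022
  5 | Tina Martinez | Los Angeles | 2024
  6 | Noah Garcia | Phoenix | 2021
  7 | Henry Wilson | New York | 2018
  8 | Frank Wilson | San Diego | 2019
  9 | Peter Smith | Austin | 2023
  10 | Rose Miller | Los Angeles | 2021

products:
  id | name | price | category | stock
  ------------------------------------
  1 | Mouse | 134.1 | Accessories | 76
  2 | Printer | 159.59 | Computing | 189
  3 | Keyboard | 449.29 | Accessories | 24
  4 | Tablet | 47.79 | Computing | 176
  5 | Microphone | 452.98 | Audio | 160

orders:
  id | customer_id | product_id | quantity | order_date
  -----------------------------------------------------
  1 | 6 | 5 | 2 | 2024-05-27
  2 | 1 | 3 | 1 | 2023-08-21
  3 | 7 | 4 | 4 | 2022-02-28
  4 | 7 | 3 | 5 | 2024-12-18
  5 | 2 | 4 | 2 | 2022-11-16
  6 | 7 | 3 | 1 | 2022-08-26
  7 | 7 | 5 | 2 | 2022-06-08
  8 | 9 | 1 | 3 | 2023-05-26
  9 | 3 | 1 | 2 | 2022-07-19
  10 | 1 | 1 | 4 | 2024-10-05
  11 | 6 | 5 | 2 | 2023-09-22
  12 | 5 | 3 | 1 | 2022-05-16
SELECT name, price FROM products WHERE price < (SELECT MIN(price) FROM products)

Execution result:
(no rows)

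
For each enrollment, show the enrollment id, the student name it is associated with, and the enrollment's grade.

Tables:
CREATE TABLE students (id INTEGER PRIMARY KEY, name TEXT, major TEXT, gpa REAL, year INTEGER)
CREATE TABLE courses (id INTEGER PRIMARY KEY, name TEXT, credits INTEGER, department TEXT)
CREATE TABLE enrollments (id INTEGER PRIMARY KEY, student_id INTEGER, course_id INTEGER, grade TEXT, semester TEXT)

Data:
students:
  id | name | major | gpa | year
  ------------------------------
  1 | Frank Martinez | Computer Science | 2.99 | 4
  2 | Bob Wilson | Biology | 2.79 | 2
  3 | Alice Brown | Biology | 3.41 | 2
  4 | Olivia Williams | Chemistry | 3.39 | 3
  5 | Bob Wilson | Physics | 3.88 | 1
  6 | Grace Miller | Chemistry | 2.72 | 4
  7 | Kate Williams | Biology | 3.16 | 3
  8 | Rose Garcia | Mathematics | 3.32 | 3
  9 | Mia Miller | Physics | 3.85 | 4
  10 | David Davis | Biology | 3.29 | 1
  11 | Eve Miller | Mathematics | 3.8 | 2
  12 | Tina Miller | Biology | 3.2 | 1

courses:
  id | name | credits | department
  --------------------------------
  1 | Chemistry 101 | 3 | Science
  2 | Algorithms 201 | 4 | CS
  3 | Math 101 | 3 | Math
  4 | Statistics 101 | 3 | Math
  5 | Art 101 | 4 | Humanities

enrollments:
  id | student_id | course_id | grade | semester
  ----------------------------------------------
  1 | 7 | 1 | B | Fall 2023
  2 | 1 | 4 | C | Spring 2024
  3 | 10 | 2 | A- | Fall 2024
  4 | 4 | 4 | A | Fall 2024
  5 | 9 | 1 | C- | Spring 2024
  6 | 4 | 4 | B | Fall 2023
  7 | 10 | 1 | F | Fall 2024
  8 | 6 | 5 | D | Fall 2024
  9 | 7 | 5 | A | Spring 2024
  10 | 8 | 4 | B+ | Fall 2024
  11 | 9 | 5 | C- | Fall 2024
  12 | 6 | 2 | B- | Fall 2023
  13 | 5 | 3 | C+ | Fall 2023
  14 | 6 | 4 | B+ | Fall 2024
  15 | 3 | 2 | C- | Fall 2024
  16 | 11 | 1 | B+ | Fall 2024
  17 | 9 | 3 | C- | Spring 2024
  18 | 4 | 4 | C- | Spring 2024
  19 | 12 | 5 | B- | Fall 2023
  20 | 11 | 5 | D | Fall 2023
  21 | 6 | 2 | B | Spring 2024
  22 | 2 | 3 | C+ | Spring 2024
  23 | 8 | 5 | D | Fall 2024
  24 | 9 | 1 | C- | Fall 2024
SELECT c.id, p.name AS student, c.grade FROM enrollments c JOIN students p ON c.student_id = p.id

Execution result:
id | student | grade
1 | Kate Williams | B
2 | Frank Martinez | C
3 | David Davis | A-
4 | Olivia Williams | A
5 | Mia Miller | C-
6 | Olivia Williams | B
7 | David Davis | F
8 | Grace Miller | D
9 | Kate Williams | A
10 | Rose Garcia | B+
11 | Mia Miller | C-
12 | Grace Miller | B-
13 | Bob Wilson | C+
14 | Grace Miller | B+
15 | Alice Brown | C-
16 | Eve Miller | B+
17 | Mia Miller | C-
18 | Olivia Williams | C-
19 | Tina Miller | B-
20 | Eve Miller | D
21 | Grace Miller | B
22 | Bob Wilson | C+
23 | Rose Garcia | D
24 | Mia Miller | C-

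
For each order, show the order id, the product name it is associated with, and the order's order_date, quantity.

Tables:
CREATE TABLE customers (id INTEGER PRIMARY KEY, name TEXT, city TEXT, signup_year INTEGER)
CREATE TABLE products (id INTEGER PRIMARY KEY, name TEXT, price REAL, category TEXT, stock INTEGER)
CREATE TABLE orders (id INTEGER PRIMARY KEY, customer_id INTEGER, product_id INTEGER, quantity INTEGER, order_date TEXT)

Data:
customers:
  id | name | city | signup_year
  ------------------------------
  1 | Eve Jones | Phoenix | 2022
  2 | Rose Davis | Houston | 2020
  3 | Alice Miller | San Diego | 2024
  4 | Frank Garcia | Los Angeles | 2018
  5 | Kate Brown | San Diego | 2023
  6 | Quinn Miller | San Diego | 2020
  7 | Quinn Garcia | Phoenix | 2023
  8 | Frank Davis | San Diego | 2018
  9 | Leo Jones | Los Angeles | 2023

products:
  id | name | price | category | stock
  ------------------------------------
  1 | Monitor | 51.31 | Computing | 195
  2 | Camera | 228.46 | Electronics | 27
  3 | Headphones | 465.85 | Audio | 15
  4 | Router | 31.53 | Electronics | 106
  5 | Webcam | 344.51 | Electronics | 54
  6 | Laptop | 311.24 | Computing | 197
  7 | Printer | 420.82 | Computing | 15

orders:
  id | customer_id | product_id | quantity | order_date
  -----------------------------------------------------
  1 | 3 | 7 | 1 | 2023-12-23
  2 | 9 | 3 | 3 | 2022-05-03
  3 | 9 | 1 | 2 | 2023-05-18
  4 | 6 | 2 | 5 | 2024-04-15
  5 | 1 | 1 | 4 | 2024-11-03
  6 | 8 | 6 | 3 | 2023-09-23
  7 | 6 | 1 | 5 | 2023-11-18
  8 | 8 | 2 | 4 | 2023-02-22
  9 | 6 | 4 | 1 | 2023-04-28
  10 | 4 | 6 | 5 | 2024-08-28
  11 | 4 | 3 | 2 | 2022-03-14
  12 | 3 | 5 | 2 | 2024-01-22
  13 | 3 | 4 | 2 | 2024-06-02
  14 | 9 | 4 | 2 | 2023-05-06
SELECT c.id, p.name AS product, c.order_date, c.quantity FROM orders c JOIN products p ON c.product_id = p.id

Execution result:
id | product | order_date | quantity
1 | Printer | 2023-12-23 | 1
2 | Headphones | 2022-05-03 | 3
3 | Monitor | 2023-05-18 | 2
4 | Camera | 2024-04-15 | 5
5 | Monitor | 2024-11-03 | 4
6 | Laptop | 2023-09-23 | 3
7 | Monitor | 2023-11-18 | 5
8 | Camera | 2023-02-22 | 4
9 | Router | 2023-04-28 | 1
10 | Laptop | 2024-08-28 | 5
11 | Headphones | 2022-03-14 | 2
12 | Webcam | 2024-01-22 | 2
13 | Router | 2024-06-02 | 2
14 | Router | 2023-05-06 | 2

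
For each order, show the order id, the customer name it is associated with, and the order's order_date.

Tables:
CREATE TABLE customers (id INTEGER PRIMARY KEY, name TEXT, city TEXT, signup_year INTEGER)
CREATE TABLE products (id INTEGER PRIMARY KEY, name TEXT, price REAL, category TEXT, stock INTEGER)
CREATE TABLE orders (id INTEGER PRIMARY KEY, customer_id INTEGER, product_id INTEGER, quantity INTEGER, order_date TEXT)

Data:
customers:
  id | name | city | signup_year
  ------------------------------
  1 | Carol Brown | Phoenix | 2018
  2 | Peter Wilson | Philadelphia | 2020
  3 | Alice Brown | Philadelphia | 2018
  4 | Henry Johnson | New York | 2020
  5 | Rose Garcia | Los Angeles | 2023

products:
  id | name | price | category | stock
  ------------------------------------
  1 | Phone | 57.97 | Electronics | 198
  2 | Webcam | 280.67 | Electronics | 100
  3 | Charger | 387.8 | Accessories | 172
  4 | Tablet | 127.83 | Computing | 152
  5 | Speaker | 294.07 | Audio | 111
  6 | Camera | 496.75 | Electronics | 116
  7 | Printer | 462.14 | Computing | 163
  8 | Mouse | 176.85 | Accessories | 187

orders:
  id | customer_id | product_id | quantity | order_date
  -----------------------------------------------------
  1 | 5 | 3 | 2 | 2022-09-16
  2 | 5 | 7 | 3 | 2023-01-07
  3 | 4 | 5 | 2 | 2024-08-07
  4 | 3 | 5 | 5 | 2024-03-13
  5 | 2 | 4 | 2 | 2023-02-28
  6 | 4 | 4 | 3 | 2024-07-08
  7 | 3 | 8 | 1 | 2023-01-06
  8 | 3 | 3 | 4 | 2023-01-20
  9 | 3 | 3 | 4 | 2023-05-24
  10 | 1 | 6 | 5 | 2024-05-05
SELECT c.id, p.name AS customer, c.order_date FROM orders c JOIN customers p ON c.customer_id = p.id

Execution result:
id | customer | order_date
1 | Rose Garcia | 2022-09-16
2 | Rose Garcia | 2023-01-07
3 | Henry Johnson | 2024-08-07
4 | Alice Brown | 2024-03-13
5 | Peter Wilson | 2023-02-28
6 | Henry Johnson | 2024-07-08
7 | Alice Brown | 2023-01-06
8 | Alice Brown | 2023-01-20
9 | Alice Brown | 2023-05-24
10 | Carol Brown | 2024-05-05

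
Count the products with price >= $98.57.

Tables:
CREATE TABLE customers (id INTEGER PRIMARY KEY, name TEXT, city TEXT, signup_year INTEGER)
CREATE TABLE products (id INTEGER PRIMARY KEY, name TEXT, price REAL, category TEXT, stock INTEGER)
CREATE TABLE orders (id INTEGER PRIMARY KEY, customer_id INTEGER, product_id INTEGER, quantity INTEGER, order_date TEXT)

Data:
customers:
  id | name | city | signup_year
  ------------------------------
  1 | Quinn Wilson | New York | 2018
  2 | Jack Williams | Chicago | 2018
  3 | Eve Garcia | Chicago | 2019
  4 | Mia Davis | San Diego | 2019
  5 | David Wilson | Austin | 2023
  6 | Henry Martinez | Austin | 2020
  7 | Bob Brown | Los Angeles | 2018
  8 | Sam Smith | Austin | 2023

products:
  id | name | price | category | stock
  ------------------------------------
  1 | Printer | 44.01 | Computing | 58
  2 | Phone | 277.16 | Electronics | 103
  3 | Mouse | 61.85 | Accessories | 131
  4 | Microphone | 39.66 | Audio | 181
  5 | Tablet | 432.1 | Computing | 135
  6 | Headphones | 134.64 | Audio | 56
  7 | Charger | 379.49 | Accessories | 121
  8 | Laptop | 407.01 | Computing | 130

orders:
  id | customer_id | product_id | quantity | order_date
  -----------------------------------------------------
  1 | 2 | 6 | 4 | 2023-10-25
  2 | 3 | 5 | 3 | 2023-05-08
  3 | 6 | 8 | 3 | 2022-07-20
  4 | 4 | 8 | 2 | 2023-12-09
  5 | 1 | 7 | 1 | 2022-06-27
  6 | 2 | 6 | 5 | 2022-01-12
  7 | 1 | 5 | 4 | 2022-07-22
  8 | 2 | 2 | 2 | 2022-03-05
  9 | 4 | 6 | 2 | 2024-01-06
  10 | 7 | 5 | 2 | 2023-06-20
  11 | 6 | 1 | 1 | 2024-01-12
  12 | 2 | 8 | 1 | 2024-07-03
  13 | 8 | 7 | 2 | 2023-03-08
SELECT COUNT(*) FROM products WHERE price >= 98.57

Execution result:
5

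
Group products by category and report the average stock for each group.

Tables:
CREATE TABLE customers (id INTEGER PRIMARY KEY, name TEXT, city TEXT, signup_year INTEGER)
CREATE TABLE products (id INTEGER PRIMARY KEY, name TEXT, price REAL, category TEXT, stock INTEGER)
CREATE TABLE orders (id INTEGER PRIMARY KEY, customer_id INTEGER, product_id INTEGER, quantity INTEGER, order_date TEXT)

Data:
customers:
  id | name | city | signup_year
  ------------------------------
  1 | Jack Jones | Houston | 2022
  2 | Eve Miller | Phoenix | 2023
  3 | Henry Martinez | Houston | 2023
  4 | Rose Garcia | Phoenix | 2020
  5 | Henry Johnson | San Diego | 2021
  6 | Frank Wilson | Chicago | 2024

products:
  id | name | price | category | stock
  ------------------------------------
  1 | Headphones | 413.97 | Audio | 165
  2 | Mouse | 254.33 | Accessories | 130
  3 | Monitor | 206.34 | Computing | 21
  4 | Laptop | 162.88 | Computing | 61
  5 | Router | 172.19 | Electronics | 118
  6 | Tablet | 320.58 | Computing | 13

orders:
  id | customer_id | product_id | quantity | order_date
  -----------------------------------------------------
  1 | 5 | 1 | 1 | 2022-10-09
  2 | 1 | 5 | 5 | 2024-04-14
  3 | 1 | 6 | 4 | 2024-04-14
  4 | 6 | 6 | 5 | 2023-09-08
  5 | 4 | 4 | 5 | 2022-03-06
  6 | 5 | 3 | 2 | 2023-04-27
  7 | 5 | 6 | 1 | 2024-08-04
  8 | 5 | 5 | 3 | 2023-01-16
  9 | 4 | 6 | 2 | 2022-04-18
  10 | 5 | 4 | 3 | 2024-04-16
SELECT category, AVG(stock) AS avg_stock FROM products GROUP BY category

Execution result:
category | avg_stock
Accessories | 130.00
Audio | 165.00
Computing | 31.67
Electronics | 118.00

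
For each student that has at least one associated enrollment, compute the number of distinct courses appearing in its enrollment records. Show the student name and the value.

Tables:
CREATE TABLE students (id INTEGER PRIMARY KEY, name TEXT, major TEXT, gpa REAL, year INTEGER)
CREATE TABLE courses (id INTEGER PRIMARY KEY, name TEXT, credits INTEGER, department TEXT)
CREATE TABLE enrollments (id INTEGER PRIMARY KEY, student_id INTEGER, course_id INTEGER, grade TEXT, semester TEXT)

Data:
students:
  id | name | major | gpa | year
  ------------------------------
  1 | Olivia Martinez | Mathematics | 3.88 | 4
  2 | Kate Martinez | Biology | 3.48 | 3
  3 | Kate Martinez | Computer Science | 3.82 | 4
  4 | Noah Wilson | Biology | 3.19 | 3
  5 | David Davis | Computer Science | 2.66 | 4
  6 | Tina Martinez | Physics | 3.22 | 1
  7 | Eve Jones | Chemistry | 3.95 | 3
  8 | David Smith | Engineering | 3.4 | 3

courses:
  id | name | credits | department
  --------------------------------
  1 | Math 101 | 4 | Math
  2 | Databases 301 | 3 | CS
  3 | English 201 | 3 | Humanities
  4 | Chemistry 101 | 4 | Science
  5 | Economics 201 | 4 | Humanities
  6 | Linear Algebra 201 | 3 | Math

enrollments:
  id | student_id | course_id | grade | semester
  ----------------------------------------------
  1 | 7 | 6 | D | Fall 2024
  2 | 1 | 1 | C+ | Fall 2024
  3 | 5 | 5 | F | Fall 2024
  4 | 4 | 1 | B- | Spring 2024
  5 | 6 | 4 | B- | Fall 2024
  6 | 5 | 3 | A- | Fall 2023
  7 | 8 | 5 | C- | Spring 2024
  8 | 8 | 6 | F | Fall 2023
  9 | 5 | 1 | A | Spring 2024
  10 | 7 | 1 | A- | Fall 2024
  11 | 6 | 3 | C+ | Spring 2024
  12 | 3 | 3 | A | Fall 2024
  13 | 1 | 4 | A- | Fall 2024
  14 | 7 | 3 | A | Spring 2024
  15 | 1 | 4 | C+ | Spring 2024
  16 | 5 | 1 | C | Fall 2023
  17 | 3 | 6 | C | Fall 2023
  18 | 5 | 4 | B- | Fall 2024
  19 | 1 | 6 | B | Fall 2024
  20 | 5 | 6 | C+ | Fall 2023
SELECT p.name, COUNT(DISTINCT c.course_id) AS distinct_course_count FROM enrollments c JOIN students p ON c.student_id = p.id GROUP BY p.id, p.name

Execution result:
name | distinct_course_count
Olivia Martinez | 3
Kate Martinez | 2
Noah Wilson | 1
David Davis | 5
Tina Martinez | 2
Eve Jones | 3
David Smith | 2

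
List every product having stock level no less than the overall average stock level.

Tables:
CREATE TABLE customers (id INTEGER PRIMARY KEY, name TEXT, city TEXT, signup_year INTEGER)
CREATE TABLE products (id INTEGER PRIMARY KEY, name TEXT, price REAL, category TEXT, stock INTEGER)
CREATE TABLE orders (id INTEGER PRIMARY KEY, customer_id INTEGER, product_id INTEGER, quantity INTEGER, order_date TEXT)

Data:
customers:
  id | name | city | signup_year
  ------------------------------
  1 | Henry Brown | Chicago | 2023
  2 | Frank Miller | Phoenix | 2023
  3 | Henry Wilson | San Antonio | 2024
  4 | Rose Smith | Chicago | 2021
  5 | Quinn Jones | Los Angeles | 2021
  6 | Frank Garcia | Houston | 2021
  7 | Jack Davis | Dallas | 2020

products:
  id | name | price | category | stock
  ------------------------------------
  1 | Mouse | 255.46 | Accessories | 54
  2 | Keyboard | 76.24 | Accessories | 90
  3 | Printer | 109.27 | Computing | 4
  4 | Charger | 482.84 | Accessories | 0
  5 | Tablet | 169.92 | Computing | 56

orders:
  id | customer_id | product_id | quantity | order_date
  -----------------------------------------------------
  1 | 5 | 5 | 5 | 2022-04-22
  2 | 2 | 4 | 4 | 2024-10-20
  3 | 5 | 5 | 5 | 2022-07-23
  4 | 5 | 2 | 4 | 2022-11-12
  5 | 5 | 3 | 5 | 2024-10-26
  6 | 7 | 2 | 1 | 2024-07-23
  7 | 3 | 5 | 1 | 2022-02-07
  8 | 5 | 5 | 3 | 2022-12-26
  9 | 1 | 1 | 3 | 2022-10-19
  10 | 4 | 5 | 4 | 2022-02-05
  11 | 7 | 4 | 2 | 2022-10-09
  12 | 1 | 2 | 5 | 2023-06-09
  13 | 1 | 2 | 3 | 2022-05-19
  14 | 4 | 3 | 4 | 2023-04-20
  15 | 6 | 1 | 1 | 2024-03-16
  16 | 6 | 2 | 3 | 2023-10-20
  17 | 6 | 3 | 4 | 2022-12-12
SELECT name, stock FROM products WHERE stock >= (SELECT AVG(stock) FROM products)

Execution result:
name | stock
Mouse | 54
Keyboard | 90
Tablet | 56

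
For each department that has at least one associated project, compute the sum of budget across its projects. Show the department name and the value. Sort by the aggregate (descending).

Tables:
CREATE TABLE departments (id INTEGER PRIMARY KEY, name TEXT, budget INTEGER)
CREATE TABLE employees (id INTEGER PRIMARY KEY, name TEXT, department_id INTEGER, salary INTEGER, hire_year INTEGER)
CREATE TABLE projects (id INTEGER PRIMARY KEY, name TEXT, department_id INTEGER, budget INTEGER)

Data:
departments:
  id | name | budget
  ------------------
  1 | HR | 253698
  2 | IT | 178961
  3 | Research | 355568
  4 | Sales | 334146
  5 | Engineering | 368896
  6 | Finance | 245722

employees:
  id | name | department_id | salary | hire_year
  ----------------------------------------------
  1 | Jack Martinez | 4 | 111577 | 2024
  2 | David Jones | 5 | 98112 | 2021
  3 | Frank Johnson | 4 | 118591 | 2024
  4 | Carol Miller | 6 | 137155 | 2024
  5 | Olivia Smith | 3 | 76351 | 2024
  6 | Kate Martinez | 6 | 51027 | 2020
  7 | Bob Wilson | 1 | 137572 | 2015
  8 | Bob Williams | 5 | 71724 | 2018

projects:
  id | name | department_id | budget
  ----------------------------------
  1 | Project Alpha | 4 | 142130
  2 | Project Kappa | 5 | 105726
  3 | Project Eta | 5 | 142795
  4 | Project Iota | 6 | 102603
SELECT p.name, SUM(c.budget) AS sum_budget FROM projects c JOIN departments p ON c.department_id = p.id GROUP BY p.id, p.name ORDER BY sum_budget DESC

Execution result:
name | sum_budget
Engineering | 248521
Sales | 142130
Finance | 102603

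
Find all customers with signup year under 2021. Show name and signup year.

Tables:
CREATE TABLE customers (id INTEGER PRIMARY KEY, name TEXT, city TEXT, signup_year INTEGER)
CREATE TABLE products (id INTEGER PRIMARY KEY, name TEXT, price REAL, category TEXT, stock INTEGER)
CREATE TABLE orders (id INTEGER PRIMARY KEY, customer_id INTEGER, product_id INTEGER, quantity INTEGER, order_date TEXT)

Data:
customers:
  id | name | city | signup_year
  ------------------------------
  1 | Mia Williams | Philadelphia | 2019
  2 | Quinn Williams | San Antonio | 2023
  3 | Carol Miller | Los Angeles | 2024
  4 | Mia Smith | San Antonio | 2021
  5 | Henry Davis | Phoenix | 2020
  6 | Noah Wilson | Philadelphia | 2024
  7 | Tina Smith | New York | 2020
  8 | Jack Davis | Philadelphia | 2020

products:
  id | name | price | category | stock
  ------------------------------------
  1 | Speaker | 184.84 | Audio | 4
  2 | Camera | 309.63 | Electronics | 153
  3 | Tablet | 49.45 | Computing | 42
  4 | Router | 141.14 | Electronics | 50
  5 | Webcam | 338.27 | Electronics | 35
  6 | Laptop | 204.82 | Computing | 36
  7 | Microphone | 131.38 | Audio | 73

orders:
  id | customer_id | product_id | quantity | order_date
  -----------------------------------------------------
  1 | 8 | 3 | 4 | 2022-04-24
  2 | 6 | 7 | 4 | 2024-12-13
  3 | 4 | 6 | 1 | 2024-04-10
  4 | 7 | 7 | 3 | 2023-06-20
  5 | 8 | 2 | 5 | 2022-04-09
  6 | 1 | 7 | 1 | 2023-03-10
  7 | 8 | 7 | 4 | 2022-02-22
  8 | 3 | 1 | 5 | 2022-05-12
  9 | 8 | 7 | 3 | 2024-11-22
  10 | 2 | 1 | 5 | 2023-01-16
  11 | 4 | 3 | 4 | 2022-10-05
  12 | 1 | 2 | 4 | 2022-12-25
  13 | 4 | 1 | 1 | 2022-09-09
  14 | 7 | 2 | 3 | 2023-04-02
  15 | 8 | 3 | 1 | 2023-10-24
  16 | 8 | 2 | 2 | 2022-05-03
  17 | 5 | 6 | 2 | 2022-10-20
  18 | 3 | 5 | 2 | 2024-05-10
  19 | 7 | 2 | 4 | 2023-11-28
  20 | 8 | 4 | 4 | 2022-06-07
SELECT name, signup_year FROM customers WHERE signup_year < 2021

Execution result:
name | signup_year
Mia Williams | 2019
Henry Davis | 2020
Tina Smith | 2020
Jack Davis | 2020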